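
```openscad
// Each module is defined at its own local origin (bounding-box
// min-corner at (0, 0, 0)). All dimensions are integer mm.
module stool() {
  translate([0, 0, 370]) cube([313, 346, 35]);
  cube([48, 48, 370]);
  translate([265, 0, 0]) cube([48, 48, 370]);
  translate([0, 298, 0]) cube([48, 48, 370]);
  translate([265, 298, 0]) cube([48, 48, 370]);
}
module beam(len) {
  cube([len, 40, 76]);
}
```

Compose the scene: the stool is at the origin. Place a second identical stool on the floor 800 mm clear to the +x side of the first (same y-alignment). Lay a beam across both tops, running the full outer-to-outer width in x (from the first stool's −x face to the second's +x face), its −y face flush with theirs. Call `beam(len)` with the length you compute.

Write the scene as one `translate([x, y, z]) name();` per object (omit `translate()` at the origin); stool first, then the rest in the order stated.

stool();
translate([1113, 0, 0]) stool();
translate([0, 0, 405]) beam(1426);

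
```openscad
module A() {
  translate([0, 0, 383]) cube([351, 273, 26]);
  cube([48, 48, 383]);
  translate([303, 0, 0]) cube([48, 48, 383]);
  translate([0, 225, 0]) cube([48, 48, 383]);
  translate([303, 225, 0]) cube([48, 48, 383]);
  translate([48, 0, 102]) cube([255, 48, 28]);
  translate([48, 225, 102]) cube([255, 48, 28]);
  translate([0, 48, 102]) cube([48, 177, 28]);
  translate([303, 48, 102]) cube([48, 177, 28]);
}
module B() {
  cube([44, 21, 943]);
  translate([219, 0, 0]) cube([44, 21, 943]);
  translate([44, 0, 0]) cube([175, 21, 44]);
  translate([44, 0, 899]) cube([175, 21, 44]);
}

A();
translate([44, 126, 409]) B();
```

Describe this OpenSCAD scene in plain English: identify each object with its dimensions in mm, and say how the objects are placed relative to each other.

A is a four-legged stool. The seat is a 351×273×26 mm slab whose top surface is at z = 409 mm; four square legs, each 48×48 mm in cross-section, run from the floor (z = 0) to the underside of the seat, each flush with a corner of the seat. Four stretchers, 48 mm wide and 28 mm tall, connect adjacent legs with their undersides at z = 102 mm, each running between the inner faces of the legs it joins and aligned with the legs' outer faces on the other axis.

B is a rectangular picture frame lying in the x–z plane (depth along y). The opening is 175 mm wide (x) by 855 mm tall (z), surrounded by a border 44 mm wide on all four sides. The frame is 21 mm deep and is made of two full-height vertical stiles with two horizontal rails fitted between them.

The picture frame is on top of the stool, centred.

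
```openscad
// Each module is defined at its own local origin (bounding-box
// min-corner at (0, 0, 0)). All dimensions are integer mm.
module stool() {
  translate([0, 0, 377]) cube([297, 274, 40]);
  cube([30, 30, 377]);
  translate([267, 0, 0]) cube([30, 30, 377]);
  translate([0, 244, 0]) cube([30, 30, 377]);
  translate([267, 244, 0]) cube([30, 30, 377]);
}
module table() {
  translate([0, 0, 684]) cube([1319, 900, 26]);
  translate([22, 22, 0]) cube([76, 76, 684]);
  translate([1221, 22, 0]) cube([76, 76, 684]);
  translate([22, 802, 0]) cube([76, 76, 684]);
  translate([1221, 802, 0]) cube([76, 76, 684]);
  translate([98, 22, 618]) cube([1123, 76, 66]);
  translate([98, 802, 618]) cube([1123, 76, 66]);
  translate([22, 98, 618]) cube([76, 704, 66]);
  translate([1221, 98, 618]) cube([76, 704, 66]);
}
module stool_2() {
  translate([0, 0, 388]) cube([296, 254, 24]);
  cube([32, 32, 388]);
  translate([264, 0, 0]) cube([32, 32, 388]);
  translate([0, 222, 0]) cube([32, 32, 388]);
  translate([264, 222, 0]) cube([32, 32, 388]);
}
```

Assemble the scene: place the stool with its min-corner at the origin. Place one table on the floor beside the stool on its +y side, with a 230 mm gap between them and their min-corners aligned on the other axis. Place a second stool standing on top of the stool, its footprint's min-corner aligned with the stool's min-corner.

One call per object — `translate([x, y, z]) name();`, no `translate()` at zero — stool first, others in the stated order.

stool();
translate([0, 504, 0]) table();
translate([0, 0, 417]) stool_2();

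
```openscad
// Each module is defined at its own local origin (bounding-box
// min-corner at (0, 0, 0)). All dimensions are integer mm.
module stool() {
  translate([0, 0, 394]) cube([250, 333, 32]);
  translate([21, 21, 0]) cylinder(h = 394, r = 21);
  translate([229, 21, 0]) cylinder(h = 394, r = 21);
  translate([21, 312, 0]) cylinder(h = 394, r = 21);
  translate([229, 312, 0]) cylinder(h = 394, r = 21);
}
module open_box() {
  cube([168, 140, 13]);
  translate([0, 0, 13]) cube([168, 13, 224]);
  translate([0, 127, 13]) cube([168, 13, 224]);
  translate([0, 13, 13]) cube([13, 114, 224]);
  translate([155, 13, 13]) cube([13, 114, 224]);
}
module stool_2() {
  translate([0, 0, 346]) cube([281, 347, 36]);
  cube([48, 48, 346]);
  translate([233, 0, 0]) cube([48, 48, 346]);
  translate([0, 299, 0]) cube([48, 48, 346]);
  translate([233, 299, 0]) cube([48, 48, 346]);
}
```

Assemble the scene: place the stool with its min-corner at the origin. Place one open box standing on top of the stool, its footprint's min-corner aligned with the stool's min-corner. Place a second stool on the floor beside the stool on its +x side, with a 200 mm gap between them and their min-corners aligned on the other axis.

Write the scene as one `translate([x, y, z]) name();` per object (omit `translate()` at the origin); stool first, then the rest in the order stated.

stool();
translate([0, 0, 426]) open_box();
translate([450, 0, 0]) stool_2();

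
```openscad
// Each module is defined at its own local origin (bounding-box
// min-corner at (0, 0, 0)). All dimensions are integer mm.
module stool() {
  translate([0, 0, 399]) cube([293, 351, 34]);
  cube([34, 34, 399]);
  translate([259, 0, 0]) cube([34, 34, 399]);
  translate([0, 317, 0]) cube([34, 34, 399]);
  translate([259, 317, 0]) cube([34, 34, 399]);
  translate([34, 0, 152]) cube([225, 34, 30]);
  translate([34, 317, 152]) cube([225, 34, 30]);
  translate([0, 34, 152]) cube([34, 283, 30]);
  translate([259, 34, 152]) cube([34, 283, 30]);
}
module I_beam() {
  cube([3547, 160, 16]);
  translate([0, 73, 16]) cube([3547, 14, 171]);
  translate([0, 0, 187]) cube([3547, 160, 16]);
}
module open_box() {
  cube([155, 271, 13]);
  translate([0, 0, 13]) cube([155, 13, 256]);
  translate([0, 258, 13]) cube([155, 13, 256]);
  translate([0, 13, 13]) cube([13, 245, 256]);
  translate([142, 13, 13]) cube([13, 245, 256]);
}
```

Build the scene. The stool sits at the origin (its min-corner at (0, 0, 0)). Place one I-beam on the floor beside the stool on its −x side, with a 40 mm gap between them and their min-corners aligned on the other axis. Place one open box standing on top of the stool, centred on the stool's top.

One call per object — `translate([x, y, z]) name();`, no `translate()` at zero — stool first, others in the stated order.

stool();
translate([-3587, 0, 0]) I_beam();
translate([69, 40, 433]) open_box();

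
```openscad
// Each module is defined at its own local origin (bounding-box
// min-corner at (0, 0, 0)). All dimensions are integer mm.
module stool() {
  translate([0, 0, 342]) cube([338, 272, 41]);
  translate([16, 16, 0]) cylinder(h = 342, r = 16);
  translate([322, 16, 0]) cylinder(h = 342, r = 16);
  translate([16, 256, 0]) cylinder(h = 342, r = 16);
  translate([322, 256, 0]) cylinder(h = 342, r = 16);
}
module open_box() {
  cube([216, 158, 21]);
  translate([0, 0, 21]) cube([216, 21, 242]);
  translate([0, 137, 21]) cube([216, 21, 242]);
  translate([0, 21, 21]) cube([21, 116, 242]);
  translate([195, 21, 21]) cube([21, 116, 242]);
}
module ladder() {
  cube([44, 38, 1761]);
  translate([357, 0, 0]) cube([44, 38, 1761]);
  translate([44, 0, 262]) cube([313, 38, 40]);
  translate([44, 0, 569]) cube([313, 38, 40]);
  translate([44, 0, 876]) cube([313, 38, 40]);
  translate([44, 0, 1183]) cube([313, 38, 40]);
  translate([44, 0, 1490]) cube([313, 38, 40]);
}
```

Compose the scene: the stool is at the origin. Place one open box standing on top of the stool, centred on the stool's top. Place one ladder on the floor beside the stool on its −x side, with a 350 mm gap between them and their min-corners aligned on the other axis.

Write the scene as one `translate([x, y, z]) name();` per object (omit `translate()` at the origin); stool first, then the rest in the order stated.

stool();
translate([61, 57, 383]) open_box();
translate([-751, 0, 0]) ladder();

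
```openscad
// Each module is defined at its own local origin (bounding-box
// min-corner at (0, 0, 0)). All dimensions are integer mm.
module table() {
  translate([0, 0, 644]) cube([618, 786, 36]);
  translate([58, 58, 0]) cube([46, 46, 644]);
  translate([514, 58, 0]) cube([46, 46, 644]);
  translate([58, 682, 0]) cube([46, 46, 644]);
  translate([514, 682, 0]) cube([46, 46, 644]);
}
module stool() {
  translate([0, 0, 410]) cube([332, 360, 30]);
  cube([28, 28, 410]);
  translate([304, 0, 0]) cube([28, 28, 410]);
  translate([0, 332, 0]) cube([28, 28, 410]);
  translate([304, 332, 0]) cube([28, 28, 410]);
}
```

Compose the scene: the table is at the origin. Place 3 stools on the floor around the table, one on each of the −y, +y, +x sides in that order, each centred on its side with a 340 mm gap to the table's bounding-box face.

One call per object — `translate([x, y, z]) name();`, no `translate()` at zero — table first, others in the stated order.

table();
translate([143, -700, 0]) stool();
translate([143, 1126, 0]) stool();
translate([958, 213, 0]) stool();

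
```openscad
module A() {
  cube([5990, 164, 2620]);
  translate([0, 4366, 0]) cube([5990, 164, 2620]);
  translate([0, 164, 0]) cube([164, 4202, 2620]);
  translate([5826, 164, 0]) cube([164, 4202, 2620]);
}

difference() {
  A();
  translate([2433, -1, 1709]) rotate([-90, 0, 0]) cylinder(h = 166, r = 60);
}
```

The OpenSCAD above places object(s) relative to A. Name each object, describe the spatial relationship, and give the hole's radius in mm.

A is a house frame. The house frame has a circular hole through its front wall. The hole's radius is 60 mm.

The subtracted cylinder has r = 60 mm.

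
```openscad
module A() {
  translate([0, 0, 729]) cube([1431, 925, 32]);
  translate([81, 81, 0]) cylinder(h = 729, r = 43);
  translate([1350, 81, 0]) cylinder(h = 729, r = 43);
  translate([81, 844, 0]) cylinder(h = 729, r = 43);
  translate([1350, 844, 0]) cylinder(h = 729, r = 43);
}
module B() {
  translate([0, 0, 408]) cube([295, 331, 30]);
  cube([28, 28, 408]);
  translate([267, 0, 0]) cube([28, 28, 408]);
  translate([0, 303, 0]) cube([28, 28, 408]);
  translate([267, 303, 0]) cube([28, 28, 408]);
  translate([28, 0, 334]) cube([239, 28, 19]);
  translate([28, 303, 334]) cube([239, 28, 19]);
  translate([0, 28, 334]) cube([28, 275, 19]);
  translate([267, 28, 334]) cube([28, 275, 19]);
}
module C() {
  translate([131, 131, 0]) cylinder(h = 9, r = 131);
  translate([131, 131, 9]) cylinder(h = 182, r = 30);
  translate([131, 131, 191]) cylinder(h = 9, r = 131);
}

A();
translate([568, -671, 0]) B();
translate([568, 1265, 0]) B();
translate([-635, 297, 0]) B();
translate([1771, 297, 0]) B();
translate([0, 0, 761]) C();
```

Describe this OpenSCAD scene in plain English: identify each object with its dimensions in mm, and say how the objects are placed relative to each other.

A is a rectangular dining table. The top is 1431×925×32 mm with its upper surface at z = 761 mm. It stands on four round legs of 86 mm diameter, each leg's bounding box inset 38 mm from the nearest pair of top edges, running from the floor to the underside of the top.

B is a simple wooden stool: a rectangular seat 295 mm (x) by 331 mm (y), 30 mm thick, top face at z = 438 mm, on four square legs, each 28×28 mm in cross-section. The legs rest on z = 0, each flush with a corner of the seat. Four stretchers, 28 mm wide and 19 mm tall, connect adjacent legs with their undersides at z = 334 mm, each running between the inner faces of the legs it joins and aligned with the legs' outer faces on the other axis.

C is a spool: two coaxial disc flanges of radius 131 mm and thickness 9 mm, joined by a core cylinder of radius 30 mm and height 182 mm. The lower flange rests on z = 0 and the three cylinders share a vertical axis.

Four stools sit around the table at the −y, +y, −x, +x sides. The spool is on top of the table.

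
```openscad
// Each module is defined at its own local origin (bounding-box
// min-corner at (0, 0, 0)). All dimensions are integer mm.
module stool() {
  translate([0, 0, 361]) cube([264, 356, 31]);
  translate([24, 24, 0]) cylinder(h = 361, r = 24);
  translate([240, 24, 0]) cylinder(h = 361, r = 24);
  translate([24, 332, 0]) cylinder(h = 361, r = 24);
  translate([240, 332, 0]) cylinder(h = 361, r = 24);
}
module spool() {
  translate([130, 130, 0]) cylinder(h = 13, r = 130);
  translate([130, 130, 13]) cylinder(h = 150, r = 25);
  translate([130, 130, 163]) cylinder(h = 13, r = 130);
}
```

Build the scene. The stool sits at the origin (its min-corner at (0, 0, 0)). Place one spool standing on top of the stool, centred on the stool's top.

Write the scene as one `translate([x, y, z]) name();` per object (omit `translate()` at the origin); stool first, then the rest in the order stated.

stool();
translate([2, 48, 392]) spool();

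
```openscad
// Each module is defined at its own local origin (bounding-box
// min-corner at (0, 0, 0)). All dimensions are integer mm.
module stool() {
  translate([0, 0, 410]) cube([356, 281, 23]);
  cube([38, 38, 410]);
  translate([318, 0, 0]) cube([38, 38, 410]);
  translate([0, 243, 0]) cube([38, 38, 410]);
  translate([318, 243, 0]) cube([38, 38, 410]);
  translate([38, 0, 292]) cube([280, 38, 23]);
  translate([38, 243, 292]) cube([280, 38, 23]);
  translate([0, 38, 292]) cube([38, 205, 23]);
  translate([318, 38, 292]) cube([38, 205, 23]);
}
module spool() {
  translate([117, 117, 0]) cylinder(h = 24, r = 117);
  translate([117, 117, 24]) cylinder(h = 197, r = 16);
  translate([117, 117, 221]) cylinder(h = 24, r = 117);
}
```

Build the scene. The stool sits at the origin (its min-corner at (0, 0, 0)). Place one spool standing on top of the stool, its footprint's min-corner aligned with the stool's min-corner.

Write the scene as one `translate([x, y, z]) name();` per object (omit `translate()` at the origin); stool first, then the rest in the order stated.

stool();
translate([0, 0, 433]) spool();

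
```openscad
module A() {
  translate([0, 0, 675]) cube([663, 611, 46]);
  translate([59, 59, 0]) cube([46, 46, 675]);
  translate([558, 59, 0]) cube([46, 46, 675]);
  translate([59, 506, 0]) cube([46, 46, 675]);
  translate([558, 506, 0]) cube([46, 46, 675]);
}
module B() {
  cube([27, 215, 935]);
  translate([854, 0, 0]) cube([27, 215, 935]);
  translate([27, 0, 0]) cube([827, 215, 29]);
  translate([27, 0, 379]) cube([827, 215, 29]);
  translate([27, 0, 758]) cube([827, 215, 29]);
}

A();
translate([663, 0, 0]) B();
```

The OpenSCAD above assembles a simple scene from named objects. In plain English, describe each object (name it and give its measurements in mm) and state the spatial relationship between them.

A is a table: top 663 mm (x) × 611 mm (y), 46 mm thick, upper face at z = 721 mm, on four 46×46 mm square legs, each inset 59 mm from the nearest pair of top edges, running from z = 0 to the bottom of the top.

B is a bookshelf 881 mm wide overall, 215 mm deep and 935 mm tall. The two sides are 27 mm thick vertical panels. 3 horizontal shelves of 29 mm thickness span between the inner faces of the sides; the lowest shelf sits on the floor and shelves are stacked with a clear vertical gap of 350 mm between each pair.

The bookshelf is against the table's +x side, with their −y faces flush.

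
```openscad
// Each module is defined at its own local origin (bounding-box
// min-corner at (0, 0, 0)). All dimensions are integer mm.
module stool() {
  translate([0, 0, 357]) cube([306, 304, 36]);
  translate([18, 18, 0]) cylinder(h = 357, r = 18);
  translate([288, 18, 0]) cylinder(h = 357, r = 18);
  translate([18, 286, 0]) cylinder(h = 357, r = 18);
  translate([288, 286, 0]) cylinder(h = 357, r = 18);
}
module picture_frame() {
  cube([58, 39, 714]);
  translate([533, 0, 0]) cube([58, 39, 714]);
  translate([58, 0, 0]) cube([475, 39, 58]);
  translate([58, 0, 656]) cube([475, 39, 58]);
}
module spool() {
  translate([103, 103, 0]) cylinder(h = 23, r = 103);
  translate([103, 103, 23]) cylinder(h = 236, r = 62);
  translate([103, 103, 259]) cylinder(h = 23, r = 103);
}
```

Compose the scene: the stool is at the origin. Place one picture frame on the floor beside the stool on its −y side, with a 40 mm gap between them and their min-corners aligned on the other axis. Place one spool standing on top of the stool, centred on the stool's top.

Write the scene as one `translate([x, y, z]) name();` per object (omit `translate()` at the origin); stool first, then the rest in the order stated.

stool();
translate([0, -79, 0]) picture_frame();
translate([50, 49, 393]) spool();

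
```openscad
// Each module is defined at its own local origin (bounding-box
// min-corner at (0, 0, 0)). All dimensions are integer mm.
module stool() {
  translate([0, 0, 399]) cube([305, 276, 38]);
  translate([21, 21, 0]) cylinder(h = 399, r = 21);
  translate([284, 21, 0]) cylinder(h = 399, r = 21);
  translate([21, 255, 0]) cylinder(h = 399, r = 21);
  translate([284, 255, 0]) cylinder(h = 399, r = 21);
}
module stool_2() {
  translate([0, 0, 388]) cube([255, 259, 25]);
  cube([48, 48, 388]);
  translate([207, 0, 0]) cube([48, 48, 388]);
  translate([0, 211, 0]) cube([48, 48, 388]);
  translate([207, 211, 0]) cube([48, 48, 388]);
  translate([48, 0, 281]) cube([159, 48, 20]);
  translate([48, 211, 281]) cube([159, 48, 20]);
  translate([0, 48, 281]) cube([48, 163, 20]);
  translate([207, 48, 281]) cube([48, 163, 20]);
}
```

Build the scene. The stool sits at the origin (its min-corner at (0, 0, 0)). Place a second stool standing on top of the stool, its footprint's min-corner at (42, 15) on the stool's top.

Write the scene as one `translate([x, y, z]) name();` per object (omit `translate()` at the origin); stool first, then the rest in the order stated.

stool();
translate([42, 15, 437]) stool_2();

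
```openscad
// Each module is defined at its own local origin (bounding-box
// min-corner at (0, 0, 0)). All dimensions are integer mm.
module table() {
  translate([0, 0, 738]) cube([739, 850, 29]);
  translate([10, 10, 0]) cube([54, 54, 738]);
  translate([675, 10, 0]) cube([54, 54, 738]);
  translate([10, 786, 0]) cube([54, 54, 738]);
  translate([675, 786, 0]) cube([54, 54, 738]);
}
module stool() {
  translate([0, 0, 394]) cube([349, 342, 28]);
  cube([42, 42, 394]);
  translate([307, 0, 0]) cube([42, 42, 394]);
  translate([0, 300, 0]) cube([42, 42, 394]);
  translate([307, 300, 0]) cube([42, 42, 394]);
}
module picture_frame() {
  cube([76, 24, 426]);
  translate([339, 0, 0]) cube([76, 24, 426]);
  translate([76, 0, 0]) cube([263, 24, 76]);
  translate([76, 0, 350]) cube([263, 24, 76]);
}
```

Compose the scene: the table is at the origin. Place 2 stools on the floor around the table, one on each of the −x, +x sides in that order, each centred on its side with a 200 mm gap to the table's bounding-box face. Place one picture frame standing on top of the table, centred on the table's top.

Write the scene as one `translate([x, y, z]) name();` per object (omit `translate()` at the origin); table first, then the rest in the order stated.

table();
translate([-549, 254, 0]) stool();
translate([939, 254, 0]) stool();
translate([162, 413, 767]) picture_frame();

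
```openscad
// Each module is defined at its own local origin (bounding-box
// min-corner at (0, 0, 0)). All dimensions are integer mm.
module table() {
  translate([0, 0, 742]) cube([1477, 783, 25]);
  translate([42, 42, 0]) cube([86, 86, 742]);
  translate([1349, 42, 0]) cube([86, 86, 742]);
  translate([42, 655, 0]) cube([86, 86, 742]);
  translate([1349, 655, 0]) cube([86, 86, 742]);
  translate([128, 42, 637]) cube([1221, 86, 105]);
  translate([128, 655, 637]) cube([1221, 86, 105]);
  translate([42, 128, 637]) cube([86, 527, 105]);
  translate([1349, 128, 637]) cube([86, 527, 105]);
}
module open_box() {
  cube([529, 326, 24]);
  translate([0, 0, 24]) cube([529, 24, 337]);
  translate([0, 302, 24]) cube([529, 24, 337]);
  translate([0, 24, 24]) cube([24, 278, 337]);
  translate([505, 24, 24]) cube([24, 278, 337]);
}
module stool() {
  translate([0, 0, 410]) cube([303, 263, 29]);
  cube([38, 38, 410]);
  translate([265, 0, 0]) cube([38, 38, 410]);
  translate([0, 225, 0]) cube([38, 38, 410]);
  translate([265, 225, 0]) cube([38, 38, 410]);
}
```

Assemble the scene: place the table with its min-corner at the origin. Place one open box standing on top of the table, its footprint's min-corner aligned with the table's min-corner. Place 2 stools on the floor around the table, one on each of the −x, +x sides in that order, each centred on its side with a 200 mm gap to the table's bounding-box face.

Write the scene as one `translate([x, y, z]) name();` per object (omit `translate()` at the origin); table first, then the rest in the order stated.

table();
translate([0, 0, 767]) open_box();
translate([-503, 260, 0]) stool();
translate([1677, 260, 0]) stool();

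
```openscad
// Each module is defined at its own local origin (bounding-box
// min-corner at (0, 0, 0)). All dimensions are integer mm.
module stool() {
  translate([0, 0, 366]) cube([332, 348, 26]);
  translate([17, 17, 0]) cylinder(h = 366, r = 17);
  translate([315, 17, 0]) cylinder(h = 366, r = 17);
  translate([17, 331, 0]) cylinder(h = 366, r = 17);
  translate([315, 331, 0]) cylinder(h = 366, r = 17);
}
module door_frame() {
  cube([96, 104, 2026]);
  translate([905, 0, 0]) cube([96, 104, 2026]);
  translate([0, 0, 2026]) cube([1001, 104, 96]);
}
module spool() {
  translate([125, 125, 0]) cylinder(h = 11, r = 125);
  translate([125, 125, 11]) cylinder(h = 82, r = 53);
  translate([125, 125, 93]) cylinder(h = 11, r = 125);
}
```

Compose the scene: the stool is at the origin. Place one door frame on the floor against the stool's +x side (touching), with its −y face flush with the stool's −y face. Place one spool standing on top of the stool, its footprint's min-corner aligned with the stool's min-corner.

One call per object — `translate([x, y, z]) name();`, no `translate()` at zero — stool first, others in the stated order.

stool();
translate([332, 0, 0]) door_frame();
translate([0, 0, 392]) spool();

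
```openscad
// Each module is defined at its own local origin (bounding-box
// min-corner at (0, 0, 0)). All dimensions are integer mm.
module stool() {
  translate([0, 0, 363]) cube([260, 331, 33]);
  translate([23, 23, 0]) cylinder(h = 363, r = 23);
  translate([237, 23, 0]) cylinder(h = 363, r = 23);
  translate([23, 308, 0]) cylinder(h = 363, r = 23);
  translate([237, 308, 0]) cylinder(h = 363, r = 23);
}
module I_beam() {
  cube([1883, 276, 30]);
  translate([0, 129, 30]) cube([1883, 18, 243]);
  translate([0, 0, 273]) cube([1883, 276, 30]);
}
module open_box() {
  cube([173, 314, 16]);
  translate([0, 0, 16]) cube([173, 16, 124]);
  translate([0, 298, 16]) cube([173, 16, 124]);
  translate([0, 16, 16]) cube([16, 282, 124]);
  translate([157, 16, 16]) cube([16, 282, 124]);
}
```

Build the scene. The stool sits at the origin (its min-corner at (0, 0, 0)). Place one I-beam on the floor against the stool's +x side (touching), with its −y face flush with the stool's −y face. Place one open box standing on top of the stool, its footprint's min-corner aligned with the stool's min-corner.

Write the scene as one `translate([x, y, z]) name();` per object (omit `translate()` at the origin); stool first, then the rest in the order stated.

stool();
translate([260, 0, 0]) I_beam();
translate([0, 0, 396]) open_box();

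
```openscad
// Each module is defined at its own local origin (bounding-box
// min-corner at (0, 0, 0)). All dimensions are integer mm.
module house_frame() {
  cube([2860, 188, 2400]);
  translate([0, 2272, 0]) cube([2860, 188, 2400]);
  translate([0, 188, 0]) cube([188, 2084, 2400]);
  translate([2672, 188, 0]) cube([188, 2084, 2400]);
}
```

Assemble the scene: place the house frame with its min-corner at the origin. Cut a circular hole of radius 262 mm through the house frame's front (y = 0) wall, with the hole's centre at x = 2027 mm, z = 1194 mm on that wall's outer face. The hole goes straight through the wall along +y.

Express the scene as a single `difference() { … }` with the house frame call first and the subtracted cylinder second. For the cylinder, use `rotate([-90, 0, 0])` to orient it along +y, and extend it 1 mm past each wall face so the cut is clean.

difference() {
  house_frame();
  translate([2027, -1, 1194]) rotate([-90, 0, 0]) cylinder(h = 190, r = 262);
}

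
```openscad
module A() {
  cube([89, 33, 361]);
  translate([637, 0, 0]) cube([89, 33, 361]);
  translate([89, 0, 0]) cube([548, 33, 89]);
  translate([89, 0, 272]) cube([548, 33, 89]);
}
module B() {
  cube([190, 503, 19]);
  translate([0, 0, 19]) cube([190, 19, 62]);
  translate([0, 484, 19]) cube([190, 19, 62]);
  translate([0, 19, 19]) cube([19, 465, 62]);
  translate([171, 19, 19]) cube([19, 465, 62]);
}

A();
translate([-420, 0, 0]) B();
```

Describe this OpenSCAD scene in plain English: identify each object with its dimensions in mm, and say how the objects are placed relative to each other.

A is a rectangular picture frame lying in the x–z plane (depth along y). The opening is 548 mm wide (x) by 183 mm tall (z), surrounded by a border 89 mm wide on all four sides. The frame is 33 mm deep and is made of two full-height vertical stiles with two horizontal rails fitted between them.

B is an open storage box with external size 190×503×81 mm and wall thickness 19 mm (the base is also 19 mm thick). The base covers the whole footprint; the four walls stand on the base, with the y-facing walls full-width and the x-facing walls fitting between their inner faces.

The open box is on the floor beside the picture frame on its −x side.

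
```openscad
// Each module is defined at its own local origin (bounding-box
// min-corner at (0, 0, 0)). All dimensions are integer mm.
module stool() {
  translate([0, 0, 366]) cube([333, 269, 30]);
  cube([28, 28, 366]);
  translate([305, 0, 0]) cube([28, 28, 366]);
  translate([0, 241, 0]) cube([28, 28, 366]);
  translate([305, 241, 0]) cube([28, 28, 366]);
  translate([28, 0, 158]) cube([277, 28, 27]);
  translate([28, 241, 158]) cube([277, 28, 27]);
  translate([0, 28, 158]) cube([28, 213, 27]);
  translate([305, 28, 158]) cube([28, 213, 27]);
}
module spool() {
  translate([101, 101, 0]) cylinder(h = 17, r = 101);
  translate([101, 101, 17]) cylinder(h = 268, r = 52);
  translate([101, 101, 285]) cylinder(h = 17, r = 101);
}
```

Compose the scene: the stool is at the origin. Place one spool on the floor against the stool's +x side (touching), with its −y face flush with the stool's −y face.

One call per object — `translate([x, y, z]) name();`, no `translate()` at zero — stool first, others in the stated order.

stool();
translate([333, 0, 0]) spool();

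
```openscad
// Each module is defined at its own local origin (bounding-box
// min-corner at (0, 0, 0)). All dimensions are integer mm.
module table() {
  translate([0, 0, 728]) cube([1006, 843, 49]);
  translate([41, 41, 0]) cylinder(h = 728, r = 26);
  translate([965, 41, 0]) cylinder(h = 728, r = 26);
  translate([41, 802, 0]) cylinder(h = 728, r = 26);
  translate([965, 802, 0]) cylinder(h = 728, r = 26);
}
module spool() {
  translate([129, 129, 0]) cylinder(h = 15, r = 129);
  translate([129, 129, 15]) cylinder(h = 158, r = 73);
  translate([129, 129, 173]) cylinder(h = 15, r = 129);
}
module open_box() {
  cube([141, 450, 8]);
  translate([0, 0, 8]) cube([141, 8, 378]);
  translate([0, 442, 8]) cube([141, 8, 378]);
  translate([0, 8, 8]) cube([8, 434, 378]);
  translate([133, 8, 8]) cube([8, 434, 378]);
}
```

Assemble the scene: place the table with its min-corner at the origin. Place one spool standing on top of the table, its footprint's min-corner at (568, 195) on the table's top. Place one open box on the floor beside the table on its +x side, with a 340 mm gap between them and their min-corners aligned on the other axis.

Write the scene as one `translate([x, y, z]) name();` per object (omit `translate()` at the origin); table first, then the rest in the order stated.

table();
translate([568, 195, 777]) spool();
translate([1346, 0, 0]) open_box();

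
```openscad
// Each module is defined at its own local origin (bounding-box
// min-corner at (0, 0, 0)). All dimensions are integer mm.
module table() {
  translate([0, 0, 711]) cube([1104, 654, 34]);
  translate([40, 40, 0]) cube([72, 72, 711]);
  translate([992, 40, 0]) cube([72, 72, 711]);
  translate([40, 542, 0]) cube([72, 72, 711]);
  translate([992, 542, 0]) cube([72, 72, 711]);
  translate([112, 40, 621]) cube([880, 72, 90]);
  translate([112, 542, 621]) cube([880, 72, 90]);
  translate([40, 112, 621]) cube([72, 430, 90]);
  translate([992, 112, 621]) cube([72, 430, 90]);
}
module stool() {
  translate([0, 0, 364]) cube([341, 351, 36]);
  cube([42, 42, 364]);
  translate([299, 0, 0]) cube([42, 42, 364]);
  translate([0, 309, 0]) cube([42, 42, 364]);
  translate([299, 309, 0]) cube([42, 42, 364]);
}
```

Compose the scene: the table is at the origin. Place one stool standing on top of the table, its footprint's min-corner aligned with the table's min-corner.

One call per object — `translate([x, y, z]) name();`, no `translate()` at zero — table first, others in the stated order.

table();
translate([0, 0, 745]) stool();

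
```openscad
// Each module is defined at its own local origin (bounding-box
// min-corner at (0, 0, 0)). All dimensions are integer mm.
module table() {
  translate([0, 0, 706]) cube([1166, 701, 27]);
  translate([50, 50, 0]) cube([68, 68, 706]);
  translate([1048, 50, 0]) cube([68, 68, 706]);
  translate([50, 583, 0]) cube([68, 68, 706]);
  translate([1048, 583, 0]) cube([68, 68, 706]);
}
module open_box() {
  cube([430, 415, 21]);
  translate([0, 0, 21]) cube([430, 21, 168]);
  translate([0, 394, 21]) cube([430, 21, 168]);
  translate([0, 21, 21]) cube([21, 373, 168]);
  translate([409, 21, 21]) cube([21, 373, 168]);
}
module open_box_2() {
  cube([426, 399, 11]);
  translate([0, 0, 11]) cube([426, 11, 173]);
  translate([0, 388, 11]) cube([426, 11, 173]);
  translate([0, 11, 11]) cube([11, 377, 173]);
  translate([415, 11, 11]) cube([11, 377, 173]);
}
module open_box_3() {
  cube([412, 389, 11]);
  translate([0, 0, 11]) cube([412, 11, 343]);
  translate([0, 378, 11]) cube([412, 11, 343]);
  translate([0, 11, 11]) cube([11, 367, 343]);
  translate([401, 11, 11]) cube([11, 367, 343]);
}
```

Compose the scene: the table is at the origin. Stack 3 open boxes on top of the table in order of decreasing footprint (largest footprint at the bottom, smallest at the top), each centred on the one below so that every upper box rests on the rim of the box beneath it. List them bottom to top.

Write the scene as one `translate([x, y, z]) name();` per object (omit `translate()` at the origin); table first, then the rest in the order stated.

table();
translate([368, 143, 733]) open_box();
translate([370, 151, 922]) open_box_2();
translate([377, 156, 1106]) open_box_3();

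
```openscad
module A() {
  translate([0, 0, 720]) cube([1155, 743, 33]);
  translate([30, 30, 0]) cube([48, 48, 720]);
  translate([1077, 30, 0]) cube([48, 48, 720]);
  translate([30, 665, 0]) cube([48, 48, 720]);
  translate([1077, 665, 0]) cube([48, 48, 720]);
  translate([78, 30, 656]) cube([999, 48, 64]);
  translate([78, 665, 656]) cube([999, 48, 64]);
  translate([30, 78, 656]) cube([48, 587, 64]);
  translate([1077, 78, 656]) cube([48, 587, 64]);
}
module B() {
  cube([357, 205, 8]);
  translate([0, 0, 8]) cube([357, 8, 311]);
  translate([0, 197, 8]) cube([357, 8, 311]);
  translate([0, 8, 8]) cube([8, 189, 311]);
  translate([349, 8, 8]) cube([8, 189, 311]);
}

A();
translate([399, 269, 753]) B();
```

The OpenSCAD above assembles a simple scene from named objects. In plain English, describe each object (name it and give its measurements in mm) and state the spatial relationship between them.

A is a rectangular dining table. The top is 1155×743×33 mm with its upper surface at z = 753 mm. It stands on four 48×48 mm square legs, each inset 30 mm from the nearest pair of top edges, running from the floor to the underside of the top. Four apron rails, 48 mm thick and 64 mm tall, run between adjacent legs with their top edges flush with the underside of the top and their outer faces flush with the legs' outer faces.

B is an open storage box with external size 357×205×319 mm and wall thickness 8 mm (the base is also 8 mm thick). The base covers the whole footprint; the four walls stand on the base, with the y-facing walls full-width and the x-facing walls fitting between their inner faces.

The open box is on top of the table, centred.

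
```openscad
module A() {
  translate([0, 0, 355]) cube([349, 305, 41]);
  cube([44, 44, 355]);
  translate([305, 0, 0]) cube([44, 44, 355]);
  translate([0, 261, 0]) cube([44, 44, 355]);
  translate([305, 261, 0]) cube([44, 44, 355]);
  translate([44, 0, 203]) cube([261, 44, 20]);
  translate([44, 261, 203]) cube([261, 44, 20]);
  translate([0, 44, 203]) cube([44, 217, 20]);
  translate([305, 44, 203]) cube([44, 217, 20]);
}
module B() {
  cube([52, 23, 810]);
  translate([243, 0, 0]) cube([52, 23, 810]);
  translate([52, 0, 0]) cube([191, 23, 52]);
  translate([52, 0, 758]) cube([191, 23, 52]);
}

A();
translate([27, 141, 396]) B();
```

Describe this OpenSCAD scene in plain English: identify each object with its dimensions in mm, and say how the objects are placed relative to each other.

A is a four-legged stool. The seat is a 349×305×41 mm slab whose top surface is at z = 396 mm; four square legs, each 44×44 mm in cross-section, run from the floor (z = 0) to the underside of the seat, each flush with a corner of the seat. Four stretchers, 44 mm wide and 20 mm tall, connect adjacent legs with their undersides at z = 203 mm, each running between the inner faces of the legs it joins and aligned with the legs' outer faces on the other axis.

B is a picture frame with a 191×706 mm rectangular opening (x by z) and a uniform 52 mm border on every side. Frame depth is 23 mm along y. It is built from two vertical stiles running the full outside height and two horizontal rails spanning the gap between the stiles.

The picture frame is on top of the stool, centred.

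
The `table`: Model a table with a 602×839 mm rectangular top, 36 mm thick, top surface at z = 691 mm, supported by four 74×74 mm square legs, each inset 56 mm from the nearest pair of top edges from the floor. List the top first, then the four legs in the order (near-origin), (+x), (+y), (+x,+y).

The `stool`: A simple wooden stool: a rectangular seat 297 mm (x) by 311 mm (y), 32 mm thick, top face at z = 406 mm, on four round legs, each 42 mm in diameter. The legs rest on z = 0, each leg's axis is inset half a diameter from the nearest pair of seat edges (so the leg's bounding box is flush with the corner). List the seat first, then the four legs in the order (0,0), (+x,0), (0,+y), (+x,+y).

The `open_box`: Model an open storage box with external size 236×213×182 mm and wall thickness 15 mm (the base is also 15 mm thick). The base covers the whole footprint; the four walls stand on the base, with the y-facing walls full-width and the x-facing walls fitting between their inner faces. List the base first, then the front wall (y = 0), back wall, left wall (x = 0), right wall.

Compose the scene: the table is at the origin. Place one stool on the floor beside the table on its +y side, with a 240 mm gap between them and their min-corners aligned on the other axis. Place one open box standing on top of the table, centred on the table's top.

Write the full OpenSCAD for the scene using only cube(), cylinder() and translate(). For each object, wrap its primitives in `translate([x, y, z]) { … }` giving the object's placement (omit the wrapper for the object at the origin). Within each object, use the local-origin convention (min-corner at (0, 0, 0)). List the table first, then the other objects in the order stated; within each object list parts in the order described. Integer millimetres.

translate([0, 0, 655]) cube([602, 839, 36]);
translate([56, 56, 0]) cube([74, 74, 655]);
translate([472, 56, 0]) cube([74, 74, 655]);
translate([56, 709, 0]) cube([74, 74, 655]);
translate([472, 709, 0]) cube([74, 74, 655]);
translate([0, 1079, 0]) {
  translate([0, 0, 374]) cube([297, 311, 32]);
  translate([21, 21, 0]) cylinder(h = 374, r = 21);
  translate([276, 21, 0]) cylinder(h = 374, r = 21);
  translate([21, 290, 0]) cylinder(h = 374, r = 21);
  translate([276, 290, 0]) cylinder(h = 374, r = 21);
}
translate([183, 313, 691]) {
  cube([236, 213, 15]);
  translate([0, 0, 15]) cube([236, 15, 167]);
  translate([0, 198, 15]) cube([236, 15, 167]);
  translate([0, 15, 15]) cube([15, 183, 167]);
  translate([221, 15, 15]) cube([15, 183, 167]);
}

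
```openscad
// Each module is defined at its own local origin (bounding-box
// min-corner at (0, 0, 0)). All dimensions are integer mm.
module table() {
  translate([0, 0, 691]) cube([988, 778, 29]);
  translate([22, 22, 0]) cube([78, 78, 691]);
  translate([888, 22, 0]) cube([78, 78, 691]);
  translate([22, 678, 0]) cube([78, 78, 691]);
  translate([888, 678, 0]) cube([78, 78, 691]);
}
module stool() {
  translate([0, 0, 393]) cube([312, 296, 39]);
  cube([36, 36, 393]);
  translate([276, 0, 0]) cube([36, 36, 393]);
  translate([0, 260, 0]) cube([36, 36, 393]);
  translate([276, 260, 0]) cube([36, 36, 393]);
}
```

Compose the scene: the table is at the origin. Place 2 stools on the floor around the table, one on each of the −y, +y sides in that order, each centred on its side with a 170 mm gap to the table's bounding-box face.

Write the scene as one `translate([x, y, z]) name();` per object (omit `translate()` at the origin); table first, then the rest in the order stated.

table();
translate([338, -466, 0]) stool();
translate([338, 948, 0]) stool();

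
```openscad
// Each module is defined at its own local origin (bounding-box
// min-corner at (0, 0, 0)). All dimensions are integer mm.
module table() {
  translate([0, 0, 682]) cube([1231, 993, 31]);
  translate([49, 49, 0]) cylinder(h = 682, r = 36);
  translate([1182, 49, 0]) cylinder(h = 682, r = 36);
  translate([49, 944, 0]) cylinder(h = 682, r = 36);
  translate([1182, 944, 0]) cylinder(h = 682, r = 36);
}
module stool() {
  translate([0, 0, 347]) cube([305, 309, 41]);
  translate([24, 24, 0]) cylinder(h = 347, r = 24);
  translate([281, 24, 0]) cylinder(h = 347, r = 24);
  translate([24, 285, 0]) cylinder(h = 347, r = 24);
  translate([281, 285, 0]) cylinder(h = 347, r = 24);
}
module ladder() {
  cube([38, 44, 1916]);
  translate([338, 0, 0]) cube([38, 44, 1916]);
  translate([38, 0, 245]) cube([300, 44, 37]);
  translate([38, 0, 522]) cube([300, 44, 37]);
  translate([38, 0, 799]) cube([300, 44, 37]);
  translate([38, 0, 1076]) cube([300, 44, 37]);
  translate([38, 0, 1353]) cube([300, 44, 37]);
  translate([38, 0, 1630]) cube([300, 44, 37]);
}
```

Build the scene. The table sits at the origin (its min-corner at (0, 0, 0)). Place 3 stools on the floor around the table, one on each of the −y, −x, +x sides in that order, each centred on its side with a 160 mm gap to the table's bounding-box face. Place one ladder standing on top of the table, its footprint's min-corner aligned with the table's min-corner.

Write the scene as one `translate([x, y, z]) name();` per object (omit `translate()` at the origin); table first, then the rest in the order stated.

table();
translate([463, -469, 0]) stool();
translate([-465, 342, 0]) stool();
translate([1391, 342, 0]) stool();
translate([0, 0, 713]) ladder();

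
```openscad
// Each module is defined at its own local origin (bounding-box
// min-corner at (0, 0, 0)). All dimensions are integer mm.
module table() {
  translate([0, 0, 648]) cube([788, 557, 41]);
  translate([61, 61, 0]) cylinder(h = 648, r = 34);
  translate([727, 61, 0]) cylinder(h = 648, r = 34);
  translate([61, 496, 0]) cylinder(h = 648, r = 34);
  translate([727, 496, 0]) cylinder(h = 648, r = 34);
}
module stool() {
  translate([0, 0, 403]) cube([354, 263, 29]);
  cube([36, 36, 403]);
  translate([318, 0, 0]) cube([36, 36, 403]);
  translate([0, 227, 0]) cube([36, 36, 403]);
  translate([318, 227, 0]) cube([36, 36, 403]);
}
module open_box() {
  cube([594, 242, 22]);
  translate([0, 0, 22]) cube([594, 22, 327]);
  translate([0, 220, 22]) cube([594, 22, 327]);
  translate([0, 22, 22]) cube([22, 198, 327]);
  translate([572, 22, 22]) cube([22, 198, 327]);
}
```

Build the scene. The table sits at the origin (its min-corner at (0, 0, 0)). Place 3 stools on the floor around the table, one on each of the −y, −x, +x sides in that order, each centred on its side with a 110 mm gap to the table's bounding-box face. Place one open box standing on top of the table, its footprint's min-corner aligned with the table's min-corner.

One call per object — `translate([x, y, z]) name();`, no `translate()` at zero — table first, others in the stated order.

table();
translate([217, -373, 0]) stool();
translate([-464, 147, 0]) stool();
translate([898, 147, 0]) stool();
translate([0, 0, 689]) open_box();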